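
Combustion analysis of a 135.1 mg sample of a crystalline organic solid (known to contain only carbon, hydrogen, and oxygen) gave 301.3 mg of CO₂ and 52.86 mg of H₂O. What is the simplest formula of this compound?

mol C = 0.3013 g CO₂ ÷ 44.009 g/mol = 0.0068463 mol
mol H = 2 × 0.05286 g H₂O ÷ 18.015 g/mol = 0.0058684 mol
mass O = 0.1351 − (0.082231 + 0.0059154) = 0.046953 g → mol O = 0.046953 ÷ 15.999 = 0.0029348 mol
Divide by the smallest (0.0029348 mol): C 2.333, H 2.000, O 1.000
Multiplying each by 3 gives whole numbers: C 7.00, H 6.00, O 3.00

C7H6O3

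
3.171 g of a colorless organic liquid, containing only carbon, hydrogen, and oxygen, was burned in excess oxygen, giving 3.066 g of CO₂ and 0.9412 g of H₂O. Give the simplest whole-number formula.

C2H3O4

mol C = 3.066 g CO₂ ÷ 44.009 g/mol = 0.069668 mol
mol H = 2 × 0.9412 g H₂O ÷ 18.015 g/mol = 0.10449 mol
mass O = 3.171 − (0.83678 + 0.10533) = 2.2289 g → mol O = 2.2289 ÷ 15.999 = 0.13931 mol
Divide by the smallest (0.069668 mol): C 1.000, H 1.500, O 2.000
Multiplying each by 2 gives whole numbers: C 2.00, H 3.00, O 4.00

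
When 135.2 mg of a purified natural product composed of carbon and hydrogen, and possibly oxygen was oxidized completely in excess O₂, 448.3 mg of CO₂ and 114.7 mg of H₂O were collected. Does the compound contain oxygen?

no

mol C = 0.4483 g CO₂ ÷ 44.009 g/mol = 0.010187 mol
mol H = 2 × 0.1147 g H₂O ÷ 18.015 g/mol = 0.012734 mol
C and H together account for 0.13519 g — essentially the entire 0.1352 g sample — so the compound contains no oxygen.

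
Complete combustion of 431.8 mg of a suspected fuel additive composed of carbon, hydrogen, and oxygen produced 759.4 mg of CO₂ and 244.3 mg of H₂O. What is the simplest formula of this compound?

mol C = 0.7594 g CO₂ ÷ 44.009 g/mol = 0.017256 mol
mol H = 2 × 0.2443 g H₂O ÷ 18.015 g/mol = 0.027122 mol
mass O = 0.4318 − (0.20726 + 0.027339) = 0.19720 g → mol O = 0.19720 ÷ 15.999 = 0.012326 mol
Divide by the smallest (0.012326 mol): C 1.400, H 2.200, O 1.000
Multiplying each by 5 gives whole numbers: C 7.00, H 11.00, O 5.00

C7H11O5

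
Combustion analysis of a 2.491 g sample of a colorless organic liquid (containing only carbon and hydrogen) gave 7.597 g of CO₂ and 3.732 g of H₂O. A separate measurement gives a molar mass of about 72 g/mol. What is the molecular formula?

mol C = 7.597 g CO₂ ÷ 44.009 g/mol = 0.17262 mol
mol H = 2 × 3.732 g H₂O ÷ 18.015 g/mol = 0.41432 mol
Divide by the smallest (0.17262 mol): C 1.000, H 2.400
Multiplying each by 5 gives whole numbers: C 5.00, H 12.00
Empirical formula: C5H12
Empirical-formula mass = 72.15 g/mol; 72 ÷ 72.15 ≈ 1, so the molecular formula is C5H12.

C5H12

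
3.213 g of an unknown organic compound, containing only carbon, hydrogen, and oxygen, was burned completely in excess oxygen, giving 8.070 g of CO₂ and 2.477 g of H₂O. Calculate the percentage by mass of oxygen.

22.82%

mol C = 8.070 g CO₂ ÷ 44.009 g/mol = 0.18337 mol
mol H = 2 × 2.477 g H₂O ÷ 18.015 g/mol = 0.27499 mol
mass O = 3.213 − (2.2025 + 0.27719) = 0.73333 g → mol O = 0.73333 ÷ 15.999 = 0.045836 mol
mass % O = 0.73333 g ÷ 3.213 g × 100%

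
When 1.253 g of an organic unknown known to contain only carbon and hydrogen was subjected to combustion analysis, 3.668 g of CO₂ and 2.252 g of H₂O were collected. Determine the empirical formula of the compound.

mol C = 3.668 g CO₂ ÷ 44.009 g/mol = 0.083347 mol
mol H = 2 × 2.252 g H₂O ÷ 18.015 g/mol = 0.25001 mol
Divide by the smallest (0.083347 mol): C 1.000, H 3.000

CH3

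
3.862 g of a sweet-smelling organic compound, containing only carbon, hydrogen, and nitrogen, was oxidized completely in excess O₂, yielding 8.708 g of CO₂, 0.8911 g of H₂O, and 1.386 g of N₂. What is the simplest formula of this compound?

C2HN

mol C = 8.708 g CO₂ ÷ 44.009 g/mol = 0.19787 mol
mol H = 2 × 0.8911 g H₂O ÷ 18.015 g/mol = 0.098929 mol
mol N = 2 × 1.386 g N₂ ÷ 28.014 g/mol = 0.098951 mol
Divide by the smallest (0.098929 mol): C 2.000, H 1.000, N 1.000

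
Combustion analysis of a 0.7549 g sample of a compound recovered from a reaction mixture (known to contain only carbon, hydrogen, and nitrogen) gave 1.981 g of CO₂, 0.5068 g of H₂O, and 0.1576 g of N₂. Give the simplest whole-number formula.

C4H5N

mol C = 1.981 g CO₂ ÷ 44.009 g/mol = 0.045014 mol
mol H = 2 × 0.5068 g H₂O ÷ 18.015 g/mol = 0.056264 mol
mol N = 2 × 0.1576 g N₂ ÷ 28.014 g/mol = 0.011252 mol
Divide by the smallest (0.011252 mol): C 4.001, H 5.001, N 1.000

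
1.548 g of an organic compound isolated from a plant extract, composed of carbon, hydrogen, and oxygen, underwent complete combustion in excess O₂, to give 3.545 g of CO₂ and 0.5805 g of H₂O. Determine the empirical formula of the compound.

mol C = 3.545 g CO₂ ÷ 44.009 g/mol = 0.080552 mol
mol H = 2 × 0.5805 g H₂O ÷ 18.015 g/mol = 0.064446 mol
mass O = 1.548 − (0.96751 + 0.064962) = 0.51553 g → mol O = 0.51553 ÷ 15.999 = 0.032223 mol
Divide by the smallest (0.032223 mol): C 2.500, H 2.000, O 1.000
Multiplying each by 2 gives whole numbers: C 5.00, H 4.00, O 2.00

C5H4O2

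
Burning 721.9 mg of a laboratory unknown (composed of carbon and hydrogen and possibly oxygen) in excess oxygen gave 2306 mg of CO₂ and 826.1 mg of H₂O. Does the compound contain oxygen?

no

mol C = 2.306 g CO₂ ÷ 44.009 g/mol = 0.052398 mol
mol H = 2 × 0.8261 g H₂O ÷ 18.015 g/mol = 0.091712 mol
C and H together account for 0.72180 g — essentially the entire 0.7219 g sample — so the compound contains no oxygen.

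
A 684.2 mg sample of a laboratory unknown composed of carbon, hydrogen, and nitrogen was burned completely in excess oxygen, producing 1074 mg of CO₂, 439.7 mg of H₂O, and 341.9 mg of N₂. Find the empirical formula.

mol C = 1.074 g CO₂ ÷ 44.009 g/mol = 0.024404 mol
mol H = 2 × 0.4397 g H₂O ÷ 18.015 g/mol = 0.048815 mol
mol N = 2 × 0.3419 g N₂ ÷ 28.014 g/mol = 0.024409 mol
Divide by the smallest (0.024404 mol): C 1.000, H 2.000, N 1.000

CH2N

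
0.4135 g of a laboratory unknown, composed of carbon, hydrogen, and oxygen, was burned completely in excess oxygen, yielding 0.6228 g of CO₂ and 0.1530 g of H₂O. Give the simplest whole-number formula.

C5H6O5

mol C = 0.6228 g CO₂ ÷ 44.009 g/mol = 0.014152 mol
mol H = 2 × 0.1530 g H₂O ÷ 18.015 g/mol = 0.016986 mol
mass O = 0.4135 − (0.16998 + 0.017122) = 0.22640 g → mol O = 0.22640 ÷ 15.999 = 0.014151 mol
Divide by the smallest (0.014151 mol): C 1.000, H 1.200, O 1.000
Multiplying each by 5 gives whole numbers: C 5.00, H 6.00, O 5.00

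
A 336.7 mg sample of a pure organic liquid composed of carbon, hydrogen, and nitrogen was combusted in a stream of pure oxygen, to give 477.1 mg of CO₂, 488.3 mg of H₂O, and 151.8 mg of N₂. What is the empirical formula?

mol C = 0.4771 g CO₂ ÷ 44.009 g/mol = 0.010841 mol
mol H = 2 × 0.4883 g H₂O ÷ 18.015 g/mol = 0.054210 mol
mol N = 2 × 0.1518 g N₂ ÷ 28.014 g/mol = 0.010837 mol
Divide by the smallest (0.010837 mol): C 1.000, H 5.002, N 1.000

CH5N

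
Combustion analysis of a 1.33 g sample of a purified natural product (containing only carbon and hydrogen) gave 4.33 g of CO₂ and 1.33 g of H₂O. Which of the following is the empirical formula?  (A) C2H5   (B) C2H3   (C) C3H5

(B) C2H3

mol C = 4.33 g CO₂ ÷ 44.009 g/mol = 0.09839 mol
mol H = 2 × 1.33 g H₂O ÷ 18.015 g/mol = 0.1477 mol
Divide by the smallest (0.09839 mol): C 1.000, H 1.501
Multiplying each by 2 gives whole numbers: C 2.00, H 3.00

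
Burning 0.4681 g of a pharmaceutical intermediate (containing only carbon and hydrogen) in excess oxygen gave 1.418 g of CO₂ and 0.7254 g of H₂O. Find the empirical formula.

C2H5

mol C = 1.418 g CO₂ ÷ 44.009 g/mol = 0.032221 mol
mol H = 2 × 0.7254 g H₂O ÷ 18.015 g/mol = 0.080533 mol
Divide by the smallest (0.032221 mol): C 1.000, H 2.499
Multiplying each by 2 gives whole numbers: C 2.00, H 5.00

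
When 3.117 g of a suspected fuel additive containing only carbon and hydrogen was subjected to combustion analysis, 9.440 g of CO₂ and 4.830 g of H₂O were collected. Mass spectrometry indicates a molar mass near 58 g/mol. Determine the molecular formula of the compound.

C4H10

mol C = 9.440 g CO₂ ÷ 44.009 g/mol = 0.21450 mol
mol H = 2 × 4.830 g H₂O ÷ 18.015 g/mol = 0.53622 mol
Divide by the smallest (0.21450 mol): C 1.000, H 2.500
Multiplying each by 2 gives whole numbers: C 2.00, H 5.00
Empirical formula: C2H5
Empirical-formula mass = 29.06 g/mol; 58 ÷ 29.06 ≈ 2, so the molecular formula is C4H10.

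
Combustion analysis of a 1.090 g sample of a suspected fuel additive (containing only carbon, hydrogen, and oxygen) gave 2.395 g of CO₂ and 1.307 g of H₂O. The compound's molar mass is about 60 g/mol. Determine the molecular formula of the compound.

C3H8O

mol C = 2.395 g CO₂ ÷ 44.009 g/mol = 0.054421 mol
mol H = 2 × 1.307 g H₂O ÷ 18.015 g/mol = 0.14510 mol
mass O = 1.090 − (0.65365 + 0.14626) = 0.29009 g → mol O = 0.29009 ÷ 15.999 = 0.018132 mol
Divide by the smallest (0.018132 mol): C 3.001, H 8.003, O 1.000
Empirical formula: C3H8O
Empirical-formula mass = 60.10 g/mol; 60 ÷ 60.10 ≈ 1, so the molecular formula is C3H8O.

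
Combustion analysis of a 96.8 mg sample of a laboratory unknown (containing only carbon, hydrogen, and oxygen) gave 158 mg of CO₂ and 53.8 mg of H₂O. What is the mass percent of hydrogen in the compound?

6.2%

mol C = 0.158 g CO₂ ÷ 44.009 g/mol = 0.003590 mol
mol H = 2 × 0.0538 g H₂O ÷ 18.015 g/mol = 0.005973 mol
mass O = 0.0968 − (0.04312 + 0.006021) = 0.04766 g → mol O = 0.04766 ÷ 15.999 = 0.002979 mol
mass % H = 0.006021 g ÷ 0.0968 g × 100%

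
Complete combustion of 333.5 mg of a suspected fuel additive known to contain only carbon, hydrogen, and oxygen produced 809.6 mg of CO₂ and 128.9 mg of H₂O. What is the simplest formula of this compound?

mol C = 0.8096 g CO₂ ÷ 44.009 g/mol = 0.018396 mol
mol H = 2 × 0.1289 g H₂O ÷ 18.015 g/mol = 0.014310 mol
mass O = 0.3335 − (0.22096 + 0.014425) = 0.098118 g → mol O = 0.098118 ÷ 15.999 = 0.0061328 mol
Divide by the smallest (0.0061328 mol): C 3.000, H 2.333, O 1.000
Multiplying each by 3 gives whole numbers: C 9.00, H 7.00, O 3.00

C9H7O3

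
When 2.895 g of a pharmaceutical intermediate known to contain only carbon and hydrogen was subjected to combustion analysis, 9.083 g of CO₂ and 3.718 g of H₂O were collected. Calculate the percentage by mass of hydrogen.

14.37%

mol C = 9.083 g CO₂ ÷ 44.009 g/mol = 0.20639 mol
mol H = 2 × 3.718 g H₂O ÷ 18.015 g/mol = 0.41277 mol
mass % H = 0.41607 g ÷ 2.895 g × 100%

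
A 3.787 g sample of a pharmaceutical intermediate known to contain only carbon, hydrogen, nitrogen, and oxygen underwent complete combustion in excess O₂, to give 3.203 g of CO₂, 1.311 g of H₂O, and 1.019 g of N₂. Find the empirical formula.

C2H4N2O3

mol C = 3.203 g CO₂ ÷ 44.009 g/mol = 0.072781 mol
mol H = 2 × 1.311 g H₂O ÷ 18.015 g/mol = 0.14555 mol
mol N = 2 × 1.019 g N₂ ÷ 28.014 g/mol = 0.072749 mol
mass O = 3.787 − (0.87417 + 0.14671 + 1.0190) = 1.7471 g → mol O = 1.7471 ÷ 15.999 = 0.10920 mol
Divide by the smallest (0.072749 mol): C 1.000, H 2.001, N 1.000, O 1.501
Multiplying each by 2 gives whole numbers: C 2.00, H 4.00, N 2.00, O 3.00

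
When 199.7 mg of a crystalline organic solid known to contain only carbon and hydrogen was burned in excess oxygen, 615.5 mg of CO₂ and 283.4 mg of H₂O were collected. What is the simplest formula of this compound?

C4H9

mol C = 0.6155 g CO₂ ÷ 44.009 g/mol = 0.013986 mol
mol H = 2 × 0.2834 g H₂O ÷ 18.015 g/mol = 0.031463 mol
Divide by the smallest (0.013986 mol): C 1.000, H 2.250
Multiplying each by 4 gives whole numbers: C 4.00, H 9.00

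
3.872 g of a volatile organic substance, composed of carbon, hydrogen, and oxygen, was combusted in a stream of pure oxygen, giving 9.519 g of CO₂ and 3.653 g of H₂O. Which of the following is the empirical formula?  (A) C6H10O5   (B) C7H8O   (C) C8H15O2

mol C = 9.519 g CO₂ ÷ 44.009 g/mol = 0.21630 mol
mol H = 2 × 3.653 g H₂O ÷ 18.015 g/mol = 0.40555 mol
mass O = 3.872 − (2.5979 + 0.40880) = 0.86527 g → mol O = 0.86527 ÷ 15.999 = 0.054082 mol
Divide by the smallest (0.054082 mol): C 3.999, H 7.499, O 1.000
Multiplying each by 2 gives whole numbers: C 8.00, H 15.00, O 2.00

(C) C8H15O2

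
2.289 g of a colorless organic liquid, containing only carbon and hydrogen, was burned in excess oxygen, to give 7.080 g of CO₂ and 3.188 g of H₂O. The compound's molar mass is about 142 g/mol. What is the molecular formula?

mol C = 7.080 g CO₂ ÷ 44.009 g/mol = 0.16088 mol
mol H = 2 × 3.188 g H₂O ÷ 18.015 g/mol = 0.35393 mol
Divide by the smallest (0.16088 mol): C 1.000, H 2.200
Multiplying each by 5 gives whole numbers: C 5.00, H 11.00
Empirical formula: C5H11
Empirical-formula mass = 71.14 g/mol; 142 ÷ 71.14 ≈ 2, so the molecular formula is C10H22.

C10H22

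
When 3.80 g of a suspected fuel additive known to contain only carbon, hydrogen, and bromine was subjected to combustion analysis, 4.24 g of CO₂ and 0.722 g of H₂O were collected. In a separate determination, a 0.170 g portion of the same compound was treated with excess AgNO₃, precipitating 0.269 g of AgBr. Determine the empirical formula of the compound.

C6H5Br2

mol C = 4.24 g CO₂ ÷ 44.009 g/mol = 0.09634 mol
mol H = 2 × 0.722 g H₂O ÷ 18.015 g/mol = 0.08016 mol
From the AgBr data: mol Br per gram of compound = (0.269 ÷ 187.772) ÷ 0.170 = 0.008427 mol/g, so in the 3.80 g combustion sample mol Br = 0.03202 mol
Divide by the smallest (0.03202 mol): C 3.009, H 2.503, Br 1.000
Multiplying each by 2 gives whole numbers: C 6.02, H 5.01, Br 2.00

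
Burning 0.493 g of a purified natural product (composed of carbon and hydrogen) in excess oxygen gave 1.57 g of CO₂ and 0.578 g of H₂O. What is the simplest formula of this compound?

mol C = 1.57 g CO₂ ÷ 44.009 g/mol = 0.03567 mol
mol H = 2 × 0.578 g H₂O ÷ 18.015 g/mol = 0.06417 mol
Divide by the smallest (0.03567 mol): C 1.000, H 1.799
Multiplying each by 5 gives whole numbers: C 5.00, H 8.99

C5H9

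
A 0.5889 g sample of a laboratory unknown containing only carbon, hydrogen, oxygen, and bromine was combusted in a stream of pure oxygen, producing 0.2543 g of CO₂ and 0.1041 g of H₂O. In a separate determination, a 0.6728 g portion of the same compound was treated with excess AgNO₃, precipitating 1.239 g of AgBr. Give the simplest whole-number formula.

mol C = 0.2543 g CO₂ ÷ 44.009 g/mol = 0.0057784 mol
mol H = 2 × 0.1041 g H₂O ÷ 18.015 g/mol = 0.011557 mol
From the AgBr data: mol Br per gram of compound = (1.239 ÷ 187.772) ÷ 0.6728 = 0.0098074 mol/g, so in the 0.5889 g combustion sample mol Br = 0.0057756 mol
mass O = 0.5889 − (0.069404 + 0.011649 + 0.46149) = 0.046354 g → mol O = 0.046354 ÷ 15.999 = 0.0028973 mol
Divide by the smallest (0.0028973 mol): C 1.994, H 3.989, Br 1.993, O 1.000

C2H4Br2O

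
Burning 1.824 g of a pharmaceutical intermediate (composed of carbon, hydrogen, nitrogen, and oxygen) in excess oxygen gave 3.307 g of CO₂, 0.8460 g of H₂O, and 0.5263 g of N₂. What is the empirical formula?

C4H5N2O

mol C = 3.307 g CO₂ ÷ 44.009 g/mol = 0.075144 mol
mol H = 2 × 0.8460 g H₂O ÷ 18.015 g/mol = 0.093922 mol
mol N = 2 × 0.5263 g N₂ ÷ 28.014 g/mol = 0.037574 mol
mass O = 1.824 − (0.90255 + 0.094673 + 0.52630) = 0.30048 g → mol O = 0.30048 ÷ 15.999 = 0.018781 mol
Divide by the smallest (0.018781 mol): C 4.001, H 5.001, N 2.001, O 1.000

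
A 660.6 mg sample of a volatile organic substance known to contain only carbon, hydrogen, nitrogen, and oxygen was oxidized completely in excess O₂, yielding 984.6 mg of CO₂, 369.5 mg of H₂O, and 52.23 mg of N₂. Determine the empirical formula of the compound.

mol C = 0.9846 g CO₂ ÷ 44.009 g/mol = 0.022373 mol
mol H = 2 × 0.3695 g H₂O ÷ 18.015 g/mol = 0.041021 mol
mol N = 2 × 0.05223 g N₂ ÷ 28.014 g/mol = 0.0037288 mol
mass O = 0.6606 − (0.26872 + 0.041350 + 0.052230) = 0.29830 g → mol O = 0.29830 ÷ 15.999 = 0.018645 mol
Divide by the smallest (0.0037288 mol): C 6.000, H 11.001, N 1.000, O 5.000

C6H11NO5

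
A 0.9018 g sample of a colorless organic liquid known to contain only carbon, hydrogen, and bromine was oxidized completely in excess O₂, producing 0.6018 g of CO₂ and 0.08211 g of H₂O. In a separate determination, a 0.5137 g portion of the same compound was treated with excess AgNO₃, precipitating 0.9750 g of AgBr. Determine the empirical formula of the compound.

C3H2Br2

mol C = 0.6018 g CO₂ ÷ 44.009 g/mol = 0.013674 mol
mol H = 2 × 0.08211 g H₂O ÷ 18.015 g/mol = 0.0091157 mol
From the AgBr data: mol Br per gram of compound = (0.9750 ÷ 187.772) ÷ 0.5137 = 0.010108 mol/g, so in the 0.9018 g combustion sample mol Br = 0.0091154 mol
Divide by the smallest (0.0091154 mol): C 1.500, H 1.000, Br 1.000
Multiplying each by 2 gives whole numbers: C 3.00, H 2.00, Br 2.00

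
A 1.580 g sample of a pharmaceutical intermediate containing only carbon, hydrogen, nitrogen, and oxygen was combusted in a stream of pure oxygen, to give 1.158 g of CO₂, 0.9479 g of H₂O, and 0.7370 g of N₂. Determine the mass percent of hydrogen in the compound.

6.71%

mol C = 1.158 g CO₂ ÷ 44.009 g/mol = 0.026313 mol
mol H = 2 × 0.9479 g H₂O ÷ 18.015 g/mol = 0.10523 mol
mol N = 2 × 0.7370 g N₂ ÷ 28.014 g/mol = 0.052617 mol
mass O = 1.580 − (0.31604 + 0.10608 + 0.73700) = 0.42088 g → mol O = 0.42088 ÷ 15.999 = 0.026307 mol
mass % H = 0.10608 g ÷ 1.580 g × 100%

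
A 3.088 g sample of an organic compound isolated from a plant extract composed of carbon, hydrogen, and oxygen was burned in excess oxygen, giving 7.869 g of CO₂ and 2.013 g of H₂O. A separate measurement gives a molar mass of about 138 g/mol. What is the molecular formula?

mol C = 7.869 g CO₂ ÷ 44.009 g/mol = 0.17880 mol
mol H = 2 × 2.013 g H₂O ÷ 18.015 g/mol = 0.22348 mol
mass O = 3.088 − (2.1476 + 0.22527) = 0.71511 g → mol O = 0.71511 ÷ 15.999 = 0.044697 mol
Divide by the smallest (0.044697 mol): C 4.000, H 5.000, O 1.000
Empirical formula: C4H5O
Empirical-formula mass = 69.08 g/mol; 138 ÷ 69.08 ≈ 2, so the molecular formula is C8H10O2.

C8H10O2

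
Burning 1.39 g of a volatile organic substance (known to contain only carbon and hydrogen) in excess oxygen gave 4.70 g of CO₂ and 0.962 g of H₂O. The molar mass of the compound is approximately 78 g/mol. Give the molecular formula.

mol C = 4.70 g CO₂ ÷ 44.009 g/mol = 0.1068 mol
mol H = 2 × 0.962 g H₂O ÷ 18.015 g/mol = 0.1068 mol
Divide by the smallest (0.1068 mol): C 1.000, H 1.000
Empirical formula: CH
Empirical-formula mass = 13.02 g/mol; 78 ÷ 13.02 ≈ 6, so the molecular formula is C6H6.

C6H6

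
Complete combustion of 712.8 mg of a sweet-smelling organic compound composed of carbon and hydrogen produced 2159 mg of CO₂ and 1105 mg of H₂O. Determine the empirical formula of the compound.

mol C = 2.159 g CO₂ ÷ 44.009 g/mol = 0.049058 mol
mol H = 2 × 1.105 g H₂O ÷ 18.015 g/mol = 0.12268 mol
Divide by the smallest (0.049058 mol): C 1.000, H 2.501
Multiplying each by 2 gives whole numbers: C 2.00, H 5.00

C2H5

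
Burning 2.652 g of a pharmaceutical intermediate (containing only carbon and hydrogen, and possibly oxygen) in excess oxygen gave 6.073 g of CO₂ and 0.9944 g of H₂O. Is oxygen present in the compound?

yes

mol C = 6.073 g CO₂ ÷ 44.009 g/mol = 0.13799 mol
mol H = 2 × 0.9944 g H₂O ÷ 18.015 g/mol = 0.11040 mol
C and H account for only 1.7687 g of the 2.652 g sample; the remaining 0.88327 g must be oxygen.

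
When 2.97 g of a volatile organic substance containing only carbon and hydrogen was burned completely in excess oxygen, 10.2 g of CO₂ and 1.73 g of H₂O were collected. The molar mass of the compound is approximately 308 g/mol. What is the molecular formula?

mol C = 10.2 g CO₂ ÷ 44.009 g/mol = 0.2318 mol
mol H = 2 × 1.73 g H₂O ÷ 18.015 g/mol = 0.1921 mol
Divide by the smallest (0.1921 mol): C 1.207, H 1.000
Multiplying each by 5 gives whole numbers: C 6.03, H 5.00
Empirical formula: C6H5
Empirical-formula mass = 77.11 g/mol; 308 ÷ 77.11 ≈ 4, so the molecular formula is C24H20.

C24H20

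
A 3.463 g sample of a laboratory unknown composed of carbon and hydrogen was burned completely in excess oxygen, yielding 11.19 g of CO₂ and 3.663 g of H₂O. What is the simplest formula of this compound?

mol C = 11.19 g CO₂ ÷ 44.009 g/mol = 0.25427 mol
mol H = 2 × 3.663 g H₂O ÷ 18.015 g/mol = 0.40666 mol
Divide by the smallest (0.25427 mol): C 1.000, H 1.599
Multiplying each by 5 gives whole numbers: C 5.00, H 8.00

C5H8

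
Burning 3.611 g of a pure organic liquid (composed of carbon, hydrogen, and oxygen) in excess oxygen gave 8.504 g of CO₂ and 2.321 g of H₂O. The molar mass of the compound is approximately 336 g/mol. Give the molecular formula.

C18H24O6

mol C = 8.504 g CO₂ ÷ 44.009 g/mol = 0.19323 mol
mol H = 2 × 2.321 g H₂O ÷ 18.015 g/mol = 0.25767 mol
mass O = 3.611 − (2.3209 + 0.25974) = 1.0303 g → mol O = 1.0303 ÷ 15.999 = 0.064400 mol
Divide by the smallest (0.064400 mol): C 3.001, H 4.001, O 1.000
Empirical formula: C3H4O
Empirical-formula mass = 56.06 g/mol; 336 ÷ 56.06 ≈ 6, so the molecular formula is C18H24O6.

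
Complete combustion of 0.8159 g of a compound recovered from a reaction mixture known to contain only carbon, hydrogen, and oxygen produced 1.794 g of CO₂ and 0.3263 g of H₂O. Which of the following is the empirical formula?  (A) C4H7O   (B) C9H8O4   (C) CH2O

(B) C9H8O4

mol C = 1.794 g CO₂ ÷ 44.009 g/mol = 0.040764 mol
mol H = 2 × 0.3263 g H₂O ÷ 18.015 g/mol = 0.036225 mol
mass O = 0.8159 − (0.48962 + 0.036515) = 0.28976 g → mol O = 0.28976 ÷ 15.999 = 0.018111 mol
Divide by the smallest (0.018111 mol): C 2.251, H 2.000, O 1.000
Multiplying each by 4 gives whole numbers: C 9.00, H 8.00, O 4.00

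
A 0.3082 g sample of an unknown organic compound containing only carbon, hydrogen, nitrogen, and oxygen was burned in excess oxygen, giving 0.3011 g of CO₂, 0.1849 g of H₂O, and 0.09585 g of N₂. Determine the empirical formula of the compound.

mol C = 0.3011 g CO₂ ÷ 44.009 g/mol = 0.0068418 mol
mol H = 2 × 0.1849 g H₂O ÷ 18.015 g/mol = 0.020527 mol
mol N = 2 × 0.09585 g N₂ ÷ 28.014 g/mol = 0.0068430 mol
mass O = 0.3082 − (0.082177 + 0.020692 + 0.095850) = 0.10948 g → mol O = 0.10948 ÷ 15.999 = 0.0068430 mol
Divide by the smallest (0.0068418 mol): C 1.000, H 3.000, N 1.000, O 1.000

CH3NO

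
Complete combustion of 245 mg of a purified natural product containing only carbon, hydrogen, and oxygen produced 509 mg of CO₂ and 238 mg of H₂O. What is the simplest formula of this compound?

mol C = 0.509 g CO₂ ÷ 44.009 g/mol = 0.01157 mol
mol H = 2 × 0.238 g H₂O ÷ 18.015 g/mol = 0.02642 mol
mass O = 0.245 − (0.1389 + 0.02663) = 0.07945 g → mol O = 0.07945 ÷ 15.999 = 0.004966 mol
Divide by the smallest (0.004966 mol): C 2.329, H 5.321, O 1.000
Multiplying each by 3 gives whole numbers: C 6.99, H 15.96, O 3.00

C7H16O3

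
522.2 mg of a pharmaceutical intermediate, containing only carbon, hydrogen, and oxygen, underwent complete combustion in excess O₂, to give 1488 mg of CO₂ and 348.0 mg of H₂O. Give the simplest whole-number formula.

C7H8O

mol C = 1.488 g CO₂ ÷ 44.009 g/mol = 0.033811 mol
mol H = 2 × 0.3480 g H₂O ÷ 18.015 g/mol = 0.038634 mol
mass O = 0.5222 − (0.40611 + 0.038944) = 0.077149 g → mol O = 0.077149 ÷ 15.999 = 0.0048221 mol
Divide by the smallest (0.0048221 mol): C 7.012, H 8.012, O 1.000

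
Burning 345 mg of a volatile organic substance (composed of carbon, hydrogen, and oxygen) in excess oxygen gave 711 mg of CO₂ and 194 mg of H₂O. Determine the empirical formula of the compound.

C6H8O3

mol C = 0.711 g CO₂ ÷ 44.009 g/mol = 0.01616 mol
mol H = 2 × 0.194 g H₂O ÷ 18.015 g/mol = 0.02154 mol
mass O = 0.345 − (0.1940 + 0.02171) = 0.1292 g → mol O = 0.1292 ÷ 15.999 = 0.008078 mol
Divide by the smallest (0.008078 mol): C 2.000, H 2.666, O 1.000
Multiplying each by 3 gives whole numbers: C 6.00, H 8.00, O 3.00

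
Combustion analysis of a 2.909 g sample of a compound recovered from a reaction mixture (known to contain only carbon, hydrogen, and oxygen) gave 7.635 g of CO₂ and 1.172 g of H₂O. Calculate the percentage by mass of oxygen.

23.86%

mol C = 7.635 g CO₂ ÷ 44.009 g/mol = 0.17349 mol
mol H = 2 × 1.172 g H₂O ÷ 18.015 g/mol = 0.13011 mol
mass O = 2.909 − (2.0838 + 0.13115) = 0.69409 g → mol O = 0.69409 ÷ 15.999 = 0.043383 mol
mass % O = 0.69409 g ÷ 2.909 g × 100%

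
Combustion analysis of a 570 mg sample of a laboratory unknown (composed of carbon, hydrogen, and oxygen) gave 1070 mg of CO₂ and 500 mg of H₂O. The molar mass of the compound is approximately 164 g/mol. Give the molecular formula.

mol C = 1.07 g CO₂ ÷ 44.009 g/mol = 0.02431 mol
mol H = 2 × 0.500 g H₂O ÷ 18.015 g/mol = 0.05551 mol
mass O = 0.570 − (0.2920 + 0.05595) = 0.2220 g → mol O = 0.2220 ÷ 15.999 = 0.01388 mol
Divide by the smallest (0.01388 mol): C 1.752, H 4.000, O 1.000
Multiplying each by 4 gives whole numbers: C 7.01, H 16.00, O 4.00
Empirical formula: C7H16O4
Empirical-formula mass = 164.20 g/mol; 164 ÷ 164.20 ≈ 1, so the molecular formula is C7H16O4.

C7H16O4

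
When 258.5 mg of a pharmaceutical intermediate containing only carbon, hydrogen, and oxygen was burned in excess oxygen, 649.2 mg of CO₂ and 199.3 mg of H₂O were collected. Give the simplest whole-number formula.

mol C = 0.6492 g CO₂ ÷ 44.009 g/mol = 0.014752 mol
mol H = 2 × 0.1993 g H₂O ÷ 18.015 g/mol = 0.022126 mol
mass O = 0.2585 − (0.17718 + 0.022303) = 0.059016 g → mol O = 0.059016 ÷ 15.999 = 0.0036888 mol
Divide by the smallest (0.0036888 mol): C 3.999, H 5.998, O 1.000

C4H6O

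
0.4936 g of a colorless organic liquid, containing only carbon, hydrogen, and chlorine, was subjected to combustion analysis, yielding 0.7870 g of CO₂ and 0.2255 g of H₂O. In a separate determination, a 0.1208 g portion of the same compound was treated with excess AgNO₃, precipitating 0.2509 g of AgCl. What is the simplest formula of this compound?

mol C = 0.7870 g CO₂ ÷ 44.009 g/mol = 0.017883 mol
mol H = 2 × 0.2255 g H₂O ÷ 18.015 g/mol = 0.025035 mol
From the AgCl data: mol Cl per gram of compound = (0.2509 ÷ 143.318) ÷ 0.1208 = 0.014492 mol/g, so in the 0.4936 g combustion sample mol Cl = 0.0071533 mol
Divide by the smallest (0.0071533 mol): C 2.500, H 3.500, Cl 1.000
Multiplying each by 2 gives whole numbers: C 5.00, H 7.00, Cl 2.00

C5H7Cl2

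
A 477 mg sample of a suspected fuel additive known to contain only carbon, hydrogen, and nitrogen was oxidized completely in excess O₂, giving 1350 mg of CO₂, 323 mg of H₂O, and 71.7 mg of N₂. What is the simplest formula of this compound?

C6H7N

mol C = 1.35 g CO₂ ÷ 44.009 g/mol = 0.03068 mol
mol H = 2 × 0.323 g H₂O ÷ 18.015 g/mol = 0.03586 mol
mol N = 2 × 0.0717 g N₂ ÷ 28.014 g/mol = 0.005119 mol
Divide by the smallest (0.005119 mol): C 5.993, H 7.005, N 1.000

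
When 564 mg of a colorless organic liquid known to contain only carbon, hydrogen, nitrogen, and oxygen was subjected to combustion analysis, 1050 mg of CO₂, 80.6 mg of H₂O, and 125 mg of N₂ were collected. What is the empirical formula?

mol C = 1.05 g CO₂ ÷ 44.009 g/mol = 0.02386 mol
mol H = 2 × 0.0806 g H₂O ÷ 18.015 g/mol = 0.008948 mol
mol N = 2 × 0.125 g N₂ ÷ 28.014 g/mol = 0.008924 mol
mass O = 0.564 − (0.2866 + 0.009020 + 0.1250) = 0.1434 g → mol O = 0.1434 ÷ 15.999 = 0.008964 mol
Divide by the smallest (0.008924 mol): C 2.674, H 1.003, N 1.000, O 1.004
Multiplying each by 3 gives whole numbers: C 8.02, H 3.01, N 3.00, O 3.01

C8H3N3O3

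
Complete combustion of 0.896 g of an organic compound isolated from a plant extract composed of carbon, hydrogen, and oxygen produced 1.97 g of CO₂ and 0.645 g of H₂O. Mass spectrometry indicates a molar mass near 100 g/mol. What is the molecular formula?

C5H8O2

mol C = 1.97 g CO₂ ÷ 44.009 g/mol = 0.04476 mol
mol H = 2 × 0.645 g H₂O ÷ 18.015 g/mol = 0.07161 mol
mass O = 0.896 − (0.5377 + 0.07218) = 0.2862 g → mol O = 0.2862 ÷ 15.999 = 0.01789 mol
Divide by the smallest (0.01789 mol): C 2.503, H 4.003, O 1.000
Multiplying each by 2 gives whole numbers: C 5.01, H 8.01, O 2.00
Empirical formula: C5H8O2
Empirical-formula mass = 100.12 g/mol; 100 ÷ 100.12 ≈ 1, so the molecular formula is C5H8O2.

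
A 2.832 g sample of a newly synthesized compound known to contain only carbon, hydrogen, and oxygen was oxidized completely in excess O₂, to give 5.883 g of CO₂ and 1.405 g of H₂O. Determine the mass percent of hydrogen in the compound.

mol C = 5.883 g CO₂ ÷ 44.009 g/mol = 0.13368 mol
mol H = 2 × 1.405 g H₂O ÷ 18.015 g/mol = 0.15598 mol
mass O = 2.832 − (1.6056 + 0.15723) = 1.0692 g → mol O = 1.0692 ÷ 15.999 = 0.066828 mol
mass % H = 0.15723 g ÷ 2.832 g × 100%

5.55%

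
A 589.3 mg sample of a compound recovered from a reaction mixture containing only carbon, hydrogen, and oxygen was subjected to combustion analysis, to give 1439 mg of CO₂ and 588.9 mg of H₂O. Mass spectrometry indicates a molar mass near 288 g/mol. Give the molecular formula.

mol C = 1.439 g CO₂ ÷ 44.009 g/mol = 0.032698 mol
mol H = 2 × 0.5889 g H₂O ÷ 18.015 g/mol = 0.065379 mol
mass O = 0.5893 − (0.39273 + 0.065902) = 0.13066 g → mol O = 0.13066 ÷ 15.999 = 0.0081670 mol
Divide by the smallest (0.0081670 mol): C 4.004, H 8.005, O 1.000
Empirical formula: C4H8O
Empirical-formula mass = 72.11 g/mol; 288 ÷ 72.11 ≈ 4, so the molecular formula is C16H32O4.

C16H32O4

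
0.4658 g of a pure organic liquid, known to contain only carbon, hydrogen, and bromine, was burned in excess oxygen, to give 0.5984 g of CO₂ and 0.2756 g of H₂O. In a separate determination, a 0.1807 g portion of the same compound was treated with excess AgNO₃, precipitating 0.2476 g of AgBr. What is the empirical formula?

mol C = 0.5984 g CO₂ ÷ 44.009 g/mol = 0.013597 mol
mol H = 2 × 0.2756 g H₂O ÷ 18.015 g/mol = 0.030597 mol
From the AgBr data: mol Br per gram of compound = (0.2476 ÷ 187.772) ÷ 0.1807 = 0.0072973 mol/g, so in the 0.4658 g combustion sample mol Br = 0.0033991 mol
Divide by the smallest (0.0033991 mol): C 4.000, H 9.001, Br 1.000

C4H9Br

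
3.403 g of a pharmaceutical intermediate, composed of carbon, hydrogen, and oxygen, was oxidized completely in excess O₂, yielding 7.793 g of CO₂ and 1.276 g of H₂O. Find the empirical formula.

C5H4O2

mol C = 7.793 g CO₂ ÷ 44.009 g/mol = 0.17708 mol
mol H = 2 × 1.276 g H₂O ÷ 18.015 g/mol = 0.14166 mol
mass O = 3.403 − (2.1269 + 0.14279) = 1.1333 g → mol O = 1.1333 ÷ 15.999 = 0.070838 mol
Divide by the smallest (0.070838 mol): C 2.500, H 2.000, O 1.000
Multiplying each by 2 gives whole numbers: C 5.00, H 4.00, O 2.00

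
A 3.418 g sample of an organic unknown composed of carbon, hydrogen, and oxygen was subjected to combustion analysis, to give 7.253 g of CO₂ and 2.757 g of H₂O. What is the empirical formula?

C7H13O3

mol C = 7.253 g CO₂ ÷ 44.009 g/mol = 0.16481 mol
mol H = 2 × 2.757 g H₂O ÷ 18.015 g/mol = 0.30608 mol
mass O = 3.418 − (1.9795 + 0.30853) = 1.1300 g → mol O = 1.1300 ÷ 15.999 = 0.070628 mol
Divide by the smallest (0.070628 mol): C 2.333, H 4.334, O 1.000
Multiplying each by 3 gives whole numbers: C 7.00, H 13.00, O 3.00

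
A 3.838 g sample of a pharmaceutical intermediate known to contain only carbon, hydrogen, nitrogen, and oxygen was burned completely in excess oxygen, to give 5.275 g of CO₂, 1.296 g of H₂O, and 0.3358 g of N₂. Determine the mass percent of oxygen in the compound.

mol C = 5.275 g CO₂ ÷ 44.009 g/mol = 0.11986 mol
mol H = 2 × 1.296 g H₂O ÷ 18.015 g/mol = 0.14388 mol
mol N = 2 × 0.3358 g N₂ ÷ 28.014 g/mol = 0.023974 mol
mass O = 3.838 − (1.4397 + 0.14503 + 0.33580) = 1.9175 g → mol O = 1.9175 ÷ 15.999 = 0.11985 mol
mass % O = 1.9175 g ÷ 3.838 g × 100%

49.96%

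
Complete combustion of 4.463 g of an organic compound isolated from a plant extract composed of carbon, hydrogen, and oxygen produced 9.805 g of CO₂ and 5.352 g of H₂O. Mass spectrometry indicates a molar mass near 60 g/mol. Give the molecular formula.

C3H8O

mol C = 9.805 g CO₂ ÷ 44.009 g/mol = 0.22280 mol
mol H = 2 × 5.352 g H₂O ÷ 18.015 g/mol = 0.59417 mol
mass O = 4.463 − (2.6760 + 0.59892) = 1.1881 g → mol O = 1.1881 ÷ 15.999 = 0.074260 mol
Divide by the smallest (0.074260 mol): C 3.000, H 8.001, O 1.000
Empirical formula: C3H8O
Empirical-formula mass = 60.10 g/mol; 60 ÷ 60.10 ≈ 1, so the molecular formula is C3H8O.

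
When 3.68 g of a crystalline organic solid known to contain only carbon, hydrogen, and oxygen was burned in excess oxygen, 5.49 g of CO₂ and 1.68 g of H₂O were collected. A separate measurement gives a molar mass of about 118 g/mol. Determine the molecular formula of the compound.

C4H6O4

mol C = 5.49 g CO₂ ÷ 44.009 g/mol = 0.1247 mol
mol H = 2 × 1.68 g H₂O ÷ 18.015 g/mol = 0.1865 mol
mass O = 3.68 − (1.498 + 0.1880) = 1.994 g → mol O = 1.994 ÷ 15.999 = 0.1246 mol
Divide by the smallest (0.1246 mol): C 1.001, H 1.497, O 1.000
Multiplying each by 2 gives whole numbers: C 2.00, H 2.99, O 2.00
Empirical formula: C2H3O2
Empirical-formula mass = 59.04 g/mol; 118 ÷ 59.04 ≈ 2, so the molecular formula is C4H6O4.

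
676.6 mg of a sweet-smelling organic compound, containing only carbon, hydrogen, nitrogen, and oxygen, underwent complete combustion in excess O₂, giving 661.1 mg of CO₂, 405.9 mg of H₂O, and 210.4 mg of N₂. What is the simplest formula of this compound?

CH3NO

mol C = 0.6611 g CO₂ ÷ 44.009 g/mol = 0.015022 mol
mol H = 2 × 0.4059 g H₂O ÷ 18.015 g/mol = 0.045062 mol
mol N = 2 × 0.2104 g N₂ ÷ 28.014 g/mol = 0.015021 mol
mass O = 0.6766 − (0.18043 + 0.045423 + 0.21040) = 0.24035 g → mol O = 0.24035 ÷ 15.999 = 0.015023 mol
Divide by the smallest (0.015021 mol): C 1.000, H 3.000, N 1.000, O 1.000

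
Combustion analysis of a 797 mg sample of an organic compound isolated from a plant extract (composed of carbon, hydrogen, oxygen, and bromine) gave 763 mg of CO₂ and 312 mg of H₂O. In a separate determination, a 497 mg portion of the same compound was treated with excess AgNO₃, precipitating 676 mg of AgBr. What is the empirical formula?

mol C = 0.763 g CO₂ ÷ 44.009 g/mol = 0.01734 mol
mol H = 2 × 0.312 g H₂O ÷ 18.015 g/mol = 0.03464 mol
From the AgBr data: mol Br per gram of compound = (0.676 ÷ 187.772) ÷ 0.497 = 0.007244 mol/g, so in the 0.797 g combustion sample mol Br = 0.005773 mol
mass O = 0.797 − (0.2082 + 0.03491 + 0.4613) = 0.09254 g → mol O = 0.09254 ÷ 15.999 = 0.005784 mol
Divide by the smallest (0.005773 mol): C 3.003, H 6.000, Br 1.000, O 1.002

C3H6BrO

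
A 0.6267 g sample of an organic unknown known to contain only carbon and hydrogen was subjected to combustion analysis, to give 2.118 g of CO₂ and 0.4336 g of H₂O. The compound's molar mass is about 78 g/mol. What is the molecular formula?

C6H6

mol C = 2.118 g CO₂ ÷ 44.009 g/mol = 0.048127 mol
mol H = 2 × 0.4336 g H₂O ÷ 18.015 g/mol = 0.048138 mol
Divide by the smallest (0.048127 mol): C 1.000, H 1.000
Empirical formula: CH
Empirical-formula mass = 13.02 g/mol; 78 ÷ 13.02 ≈ 6, so the molecular formula is C6H6.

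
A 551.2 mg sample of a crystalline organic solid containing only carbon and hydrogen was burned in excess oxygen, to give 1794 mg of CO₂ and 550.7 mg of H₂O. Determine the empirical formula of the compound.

mol C = 1.794 g CO₂ ÷ 44.009 g/mol = 0.040764 mol
mol H = 2 × 0.5507 g H₂O ÷ 18.015 g/mol = 0.061138 mol
Divide by the smallest (0.040764 mol): C 1.000, H 1.500
Multiplying each by 2 gives whole numbers: C 2.00, H 3.00

C2H3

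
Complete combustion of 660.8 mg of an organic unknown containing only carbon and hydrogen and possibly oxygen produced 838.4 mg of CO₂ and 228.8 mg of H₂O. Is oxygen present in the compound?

mol C = 0.8384 g CO₂ ÷ 44.009 g/mol = 0.019051 mol
mol H = 2 × 0.2288 g H₂O ÷ 18.015 g/mol = 0.025401 mol
C and H account for only 0.25442 g of the 0.6608 g sample; the remaining 0.40638 g must be oxygen.

yes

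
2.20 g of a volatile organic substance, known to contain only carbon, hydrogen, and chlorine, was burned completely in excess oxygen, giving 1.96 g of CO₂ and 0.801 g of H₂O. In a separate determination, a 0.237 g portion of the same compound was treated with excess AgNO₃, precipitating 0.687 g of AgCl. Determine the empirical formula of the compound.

CH2Cl

mol C = 1.96 g CO₂ ÷ 44.009 g/mol = 0.04454 mol
mol H = 2 × 0.801 g H₂O ÷ 18.015 g/mol = 0.08893 mol
From the AgCl data: mol Cl per gram of compound = (0.687 ÷ 143.318) ÷ 0.237 = 0.02023 mol/g, so in the 2.20 g combustion sample mol Cl = 0.04450 mol
Divide by the smallest (0.04450 mol): C 1.001, H 1.998, Cl 1.000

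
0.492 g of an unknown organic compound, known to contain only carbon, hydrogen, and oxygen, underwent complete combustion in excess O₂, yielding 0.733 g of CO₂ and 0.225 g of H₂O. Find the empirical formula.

mol C = 0.733 g CO₂ ÷ 44.009 g/mol = 0.01666 mol
mol H = 2 × 0.225 g H₂O ÷ 18.015 g/mol = 0.02498 mol
mass O = 0.492 − (0.2001 + 0.02518) = 0.2668 g → mol O = 0.2668 ÷ 15.999 = 0.01667 mol
Divide by the smallest (0.01666 mol): C 1.000, H 1.500, O 1.001
Multiplying each by 2 gives whole numbers: C 2.00, H 3.00, O 2.00

C2H3O2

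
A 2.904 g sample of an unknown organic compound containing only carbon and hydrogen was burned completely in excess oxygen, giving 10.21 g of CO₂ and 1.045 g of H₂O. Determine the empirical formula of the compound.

C2H

mol C = 10.21 g CO₂ ÷ 44.009 g/mol = 0.23200 mol
mol H = 2 × 1.045 g H₂O ÷ 18.015 g/mol = 0.11601 mol
Divide by the smallest (0.11601 mol): C 2.000, H 1.000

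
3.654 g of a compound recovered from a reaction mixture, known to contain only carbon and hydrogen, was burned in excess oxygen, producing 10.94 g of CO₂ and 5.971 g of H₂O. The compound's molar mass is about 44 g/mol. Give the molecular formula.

mol C = 10.94 g CO₂ ÷ 44.009 g/mol = 0.24859 mol
mol H = 2 × 5.971 g H₂O ÷ 18.015 g/mol = 0.66289 mol
Divide by the smallest (0.24859 mol): C 1.000, H 2.667
Multiplying each by 3 gives whole numbers: C 3.00, H 8.00
Empirical formula: C3H8
Empirical-formula mass = 44.10 g/mol; 44 ÷ 44.10 ≈ 1, so the molecular formula is C3H8.

C3H8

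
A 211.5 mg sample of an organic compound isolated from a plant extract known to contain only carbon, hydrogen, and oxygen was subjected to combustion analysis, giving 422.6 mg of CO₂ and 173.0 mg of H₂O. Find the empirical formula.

C2H4O

mol C = 0.4226 g CO₂ ÷ 44.009 g/mol = 0.0096026 mol
mol H = 2 × 0.1730 g H₂O ÷ 18.015 g/mol = 0.019206 mol
mass O = 0.2115 − (0.11534 + 0.019360) = 0.076804 g → mol O = 0.076804 ÷ 15.999 = 0.0048005 mol
Divide by the smallest (0.0048005 mol): C 2.000, H 4.001, O 1.000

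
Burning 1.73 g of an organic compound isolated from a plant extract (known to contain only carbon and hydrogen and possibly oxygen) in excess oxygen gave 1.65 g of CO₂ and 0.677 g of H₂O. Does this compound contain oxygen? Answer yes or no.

yes

mol C = 1.65 g CO₂ ÷ 44.009 g/mol = 0.03749 mol
mol H = 2 × 0.677 g H₂O ÷ 18.015 g/mol = 0.07516 mol
C and H account for only 0.5261 g of the 1.73 g sample; the remaining 1.204 g must be oxygen.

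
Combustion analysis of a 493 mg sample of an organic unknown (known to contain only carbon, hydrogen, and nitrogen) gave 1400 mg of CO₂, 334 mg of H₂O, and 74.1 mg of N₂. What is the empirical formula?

mol C = 1.40 g CO₂ ÷ 44.009 g/mol = 0.03181 mol
mol H = 2 × 0.334 g H₂O ÷ 18.015 g/mol = 0.03708 mol
mol N = 2 × 0.0741 g N₂ ÷ 28.014 g/mol = 0.005290 mol
Divide by the smallest (0.005290 mol): C 6.013, H 7.009, N 1.000

C6H7N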